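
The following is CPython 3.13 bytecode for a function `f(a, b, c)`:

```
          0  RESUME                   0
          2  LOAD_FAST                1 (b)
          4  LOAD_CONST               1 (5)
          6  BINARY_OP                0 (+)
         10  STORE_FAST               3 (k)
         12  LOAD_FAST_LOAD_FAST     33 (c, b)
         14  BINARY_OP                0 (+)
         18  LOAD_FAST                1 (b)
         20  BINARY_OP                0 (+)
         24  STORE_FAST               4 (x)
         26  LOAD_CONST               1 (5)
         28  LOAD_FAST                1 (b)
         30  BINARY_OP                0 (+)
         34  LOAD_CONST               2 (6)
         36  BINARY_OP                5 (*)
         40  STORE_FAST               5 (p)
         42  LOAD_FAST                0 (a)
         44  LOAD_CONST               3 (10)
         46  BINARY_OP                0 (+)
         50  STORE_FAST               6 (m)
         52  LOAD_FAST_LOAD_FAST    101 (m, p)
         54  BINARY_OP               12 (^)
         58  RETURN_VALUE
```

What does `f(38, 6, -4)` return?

114

LOAD_FAST b → push 6. Stack: [6]
LOAD_CONST → push 5. Stack: [6, 5]
BINARY_OP + → 6 + 5 = 11. Stack: [11]
STORE_FAST k → k=11. Stack: []
LOAD_FAST_LOAD_FAST c,b → push -4,6. Stack: [-4, 6]
BINARY_OP + → -4 + 6 = 2. Stack: [2]
LOAD_FAST b → push 6. Stack: [2, 6]
BINARY_OP + → 2 + 6 = 8. Stack: [8]
STORE_FAST x → x=8. Stack: []
LOAD_CONST → push 5. Stack: [5]
LOAD_FAST b → push 6. Stack: [5, 6]
BINARY_OP + → 5 + 6 = 11. Stack: [11]
LOAD_CONST → push 6. Stack: [11, 6]
BINARY_OP * → 11 * 6 = 66. Stack: [66]
STORE_FAST p → p=66. Stack: []
LOAD_FAST a → push 38. Stack: [38]
LOAD_CONST → push 10. Stack: [38, 10]
BINARY_OP + → 38 + 10 = 48. Stack: [48]
STORE_FAST m → m=48. Stack: []
LOAD_FAST_LOAD_FAST m,p → push 48,66. Stack: [48, 66]
BINARY_OP ^ → 48 ^ 66 = 114. Stack: [114]
RETURN_VALUE → return 114.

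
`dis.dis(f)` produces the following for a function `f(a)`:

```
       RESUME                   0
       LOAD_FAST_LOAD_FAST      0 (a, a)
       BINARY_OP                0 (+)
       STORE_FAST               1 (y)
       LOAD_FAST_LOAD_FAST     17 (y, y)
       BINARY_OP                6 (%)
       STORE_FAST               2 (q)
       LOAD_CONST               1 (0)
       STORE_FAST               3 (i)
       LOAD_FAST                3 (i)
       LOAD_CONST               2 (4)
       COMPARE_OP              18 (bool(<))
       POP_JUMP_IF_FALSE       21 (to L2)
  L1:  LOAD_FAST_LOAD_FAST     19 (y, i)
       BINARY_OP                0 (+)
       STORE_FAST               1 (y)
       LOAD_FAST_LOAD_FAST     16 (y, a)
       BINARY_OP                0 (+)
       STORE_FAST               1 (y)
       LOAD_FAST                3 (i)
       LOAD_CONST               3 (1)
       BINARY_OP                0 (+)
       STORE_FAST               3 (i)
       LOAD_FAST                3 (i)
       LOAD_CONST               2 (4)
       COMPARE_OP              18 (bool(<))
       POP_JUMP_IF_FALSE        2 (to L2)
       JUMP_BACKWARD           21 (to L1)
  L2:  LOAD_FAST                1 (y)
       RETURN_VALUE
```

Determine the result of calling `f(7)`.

48

LOAD_FAST_LOAD_FAST a,a → push 7,7
BINARY_OP + → 7 + 7 = 14
STORE_FAST y → y=14
LOAD_FAST_LOAD_FAST y,y → push 14,14
BINARY_OP % → 14 % 14 = 0
STORE_FAST q → q=0
LOAD_CONST → push 0
STORE_FAST i → i=0
LOAD_FAST i → push 0
LOAD_CONST → push 4
COMPARE_OP bool(<) → 0 vs 4 = True
POP_JUMP_IF_FALSE → pop True; no jump
LOAD_FAST_LOAD_FAST y,i → push 14,0
BINARY_OP + → 14 + 0 = 14
STORE_FAST y → y=14
LOAD_FAST_LOAD_FAST y,a → push 14,7
BINARY_OP + → 14 + 7 = 21
STORE_FAST y → y=21
LOAD_FAST i → push 0
LOAD_CONST → push 1
BINARY_OP + → 0 + 1 = 1
STORE_FAST i → i=1
LOAD_FAST i → push 1
LOAD_CONST → push 4
COMPARE_OP bool(<) → 1 vs 4 = True
POP_JUMP_IF_FALSE → pop True; no jump
LOAD_FAST_LOAD_FAST y,i → push 21,1
BINARY_OP + → 21 + 1 = 22
STORE_FAST y → y=22
LOAD_FAST_LOAD_FAST y,a → push 22,7
BINARY_OP + → 22 + 7 = 29
STORE_FAST y → y=29
LOAD_FAST i → push 1
LOAD_CONST → push 1
BINARY_OP + → 1 + 1 = 2
STORE_FAST i → i=2
LOAD_FAST i → push 2
LOAD_CONST → push 4
COMPARE_OP bool(<) → 2 vs 4 = True
POP_JUMP_IF_FALSE → pop True; no jump
LOAD_FAST_LOAD_FAST y,i → push 29,2
BINARY_OP + → 29 + 2 = 31
STORE_FAST y → y=31
LOAD_FAST_LOAD_FAST y,a → push 31,7
BINARY_OP + → 31 + 7 = 38
STORE_FAST y → y=38
LOAD_FAST i → push 2
LOAD_CONST → push 1
BINARY_OP + → 2 + 1 = 3
STORE_FAST i → i=3
LOAD_FAST i → push 3
LOAD_CONST → push 4
COMPARE_OP bool(<) → 3 vs 4 = True
POP_JUMP_IF_FALSE → pop True; no jump
LOAD_FAST_LOAD_FAST y,i → push 38,3
BINARY_OP + → 38 + 3 = 41
STORE_FAST y → y=41
LOAD_FAST_LOAD_FAST y,a → push 41,7
BINARY_OP + → 41 + 7 = 48
STORE_FAST y → y=48
LOAD_FAST i → push 3
LOAD_CONST → push 1
BINARY_OP + → 3 + 1 = 4
STORE_FAST i → i=4
LOAD_FAST i → push 4
LOAD_CONST → push 4
COMPARE_OP bool(<) → 4 vs 4 = False
POP_JUMP_IF_FALSE → pop False; jump
LOAD_FAST y → push 48
RETURN_VALUE → return 48.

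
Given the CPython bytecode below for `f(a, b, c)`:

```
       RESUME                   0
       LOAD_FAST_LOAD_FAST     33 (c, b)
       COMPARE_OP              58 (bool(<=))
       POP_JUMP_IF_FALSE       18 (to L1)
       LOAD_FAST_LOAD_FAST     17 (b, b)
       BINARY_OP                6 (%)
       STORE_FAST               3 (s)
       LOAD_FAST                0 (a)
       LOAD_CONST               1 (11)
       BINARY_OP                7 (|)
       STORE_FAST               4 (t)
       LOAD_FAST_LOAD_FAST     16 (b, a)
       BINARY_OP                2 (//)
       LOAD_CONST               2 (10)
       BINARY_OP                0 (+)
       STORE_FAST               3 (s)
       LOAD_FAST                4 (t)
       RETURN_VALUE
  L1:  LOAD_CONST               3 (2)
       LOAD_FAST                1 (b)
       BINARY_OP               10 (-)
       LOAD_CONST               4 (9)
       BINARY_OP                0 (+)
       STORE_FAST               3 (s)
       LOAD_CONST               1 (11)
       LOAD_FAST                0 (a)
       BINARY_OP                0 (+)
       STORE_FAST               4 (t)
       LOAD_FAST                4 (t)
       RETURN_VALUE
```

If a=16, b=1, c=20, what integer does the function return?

LOAD_FAST_LOAD_FAST c,b → push 20,1. Stack: [20, 1]
COMPARE_OP bool(<=) → 20 vs 1 = False. Stack: [False]
POP_JUMP_IF_FALSE → pop False; jump. Stack: []
LOAD_CONST → push 2. Stack: [2]
LOAD_FAST b → push 1. Stack: [2, 1]
BINARY_OP - → 2 - 1 = 1. Stack: [1]
LOAD_CONST → push 9. Stack: [1, 9]
BINARY_OP + → 1 + 9 = 10. Stack: [10]
STORE_FAST s → s=10. Stack: []
LOAD_CONST → push 11. Stack: [11]
LOAD_FAST a → push 16. Stack: [11, 16]
BINARY_OP + → 11 + 16 = 27. Stack: [27]
STORE_FAST t → t=27. Stack: []
LOAD_FAST t → push 27. Stack: [27]
RETURN_VALUE → return 27.

27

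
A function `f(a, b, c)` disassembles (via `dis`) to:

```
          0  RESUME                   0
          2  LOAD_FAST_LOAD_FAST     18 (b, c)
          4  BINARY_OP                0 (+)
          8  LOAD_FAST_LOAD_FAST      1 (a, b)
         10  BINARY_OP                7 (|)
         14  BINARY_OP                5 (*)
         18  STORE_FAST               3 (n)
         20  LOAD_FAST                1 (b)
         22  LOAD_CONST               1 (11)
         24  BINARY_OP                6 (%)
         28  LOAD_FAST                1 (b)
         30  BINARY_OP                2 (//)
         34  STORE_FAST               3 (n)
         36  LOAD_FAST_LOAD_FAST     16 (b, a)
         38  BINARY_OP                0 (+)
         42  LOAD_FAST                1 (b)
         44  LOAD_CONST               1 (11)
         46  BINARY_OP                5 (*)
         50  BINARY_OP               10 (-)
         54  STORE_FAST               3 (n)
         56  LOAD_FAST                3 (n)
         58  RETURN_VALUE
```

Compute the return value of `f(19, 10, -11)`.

LOAD_FAST_LOAD_FAST b,c → push 10,-11. Stack: [10, -11]
BINARY_OP + → 10 + -11 = -1. Stack: [-1]
LOAD_FAST_LOAD_FAST a,b → push 19,10. Stack: [-1, 19, 10]
BINARY_OP | → 19 | 10 = 27. Stack: [-1, 27]
BINARY_OP * → -1 * 27 = -27. Stack: [-27]
STORE_FAST n → n=-27. Stack: []
LOAD_FAST b → push 10. Stack: [10]
LOAD_CONST → push 11. Stack: [10, 11]
BINARY_OP % → 10 % 11 = 10. Stack: [10]
LOAD_FAST b → push 10. Stack: [10, 10]
BINARY_OP // → 10 // 10 = 1. Stack: [1]
STORE_FAST n → n=1. Stack: []
LOAD_FAST_LOAD_FAST b,a → push 10,19. Stack: [10, 19]
BINARY_OP + → 10 + 19 = 29. Stack: [29]
LOAD_FAST b → push 10. Stack: [29, 10]
LOAD_CONST → push 11. Stack: [29, 10, 11]
BINARY_OP * → 10 * 11 = 110. Stack: [29, 110]
BINARY_OP - → 29 - 110 = -81. Stack: [-81]
STORE_FAST n → n=-81. Stack: []
LOAD_FAST n → push -81. Stack: [-81]
RETURN_VALUE → return -81.

-81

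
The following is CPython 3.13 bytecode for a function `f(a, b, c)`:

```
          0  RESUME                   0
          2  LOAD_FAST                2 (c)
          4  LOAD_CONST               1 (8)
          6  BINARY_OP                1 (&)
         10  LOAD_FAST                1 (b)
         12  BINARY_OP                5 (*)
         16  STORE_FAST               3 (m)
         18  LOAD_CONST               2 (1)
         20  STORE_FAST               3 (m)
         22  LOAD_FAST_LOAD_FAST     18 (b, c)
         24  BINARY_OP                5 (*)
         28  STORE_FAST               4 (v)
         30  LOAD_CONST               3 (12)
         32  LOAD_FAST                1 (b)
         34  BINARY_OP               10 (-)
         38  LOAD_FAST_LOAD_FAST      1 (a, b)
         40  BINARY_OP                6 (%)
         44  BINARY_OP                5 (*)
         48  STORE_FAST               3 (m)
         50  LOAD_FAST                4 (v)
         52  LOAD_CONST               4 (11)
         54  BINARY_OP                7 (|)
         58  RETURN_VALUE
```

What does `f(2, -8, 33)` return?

-261

LOAD_FAST c → push 33. Stack: [33]
LOAD_CONST → push 8. Stack: [33, 8]
BINARY_OP & → 33 & 8 = 0. Stack: [0]
LOAD_FAST b → push -8. Stack: [0, -8]
BINARY_OP * → 0 * -8 = 0. Stack: [0]
STORE_FAST m → m=0. Stack: []
LOAD_CONST → push 1. Stack: [1]
STORE_FAST m → m=1. Stack: []
LOAD_FAST_LOAD_FAST b,c → push -8,33. Stack: [-8, 33]
BINARY_OP * → -8 * 33 = -264. Stack: [-264]
STORE_FAST v → v=-264. Stack: []
LOAD_CONST → push 12. Stack: [12]
LOAD_FAST b → push -8. Stack: [12, -8]
BINARY_OP - → 12 - -8 = 20. Stack: [20]
LOAD_FAST_LOAD_FAST a,b → push 2,-8. Stack: [20, 2, -8]
BINARY_OP % → 2 % -8 = -6. Stack: [20, -6]
BINARY_OP * → 20 * -6 = -120. Stack: [-120]
STORE_FAST m → m=-120. Stack: []
LOAD_FAST v → push -264. Stack: [-264]
LOAD_CONST → push 11. Stack: [-264, 11]
BINARY_OP | → -264 | 11 = -261. Stack: [-261]
RETURN_VALUE → return -261.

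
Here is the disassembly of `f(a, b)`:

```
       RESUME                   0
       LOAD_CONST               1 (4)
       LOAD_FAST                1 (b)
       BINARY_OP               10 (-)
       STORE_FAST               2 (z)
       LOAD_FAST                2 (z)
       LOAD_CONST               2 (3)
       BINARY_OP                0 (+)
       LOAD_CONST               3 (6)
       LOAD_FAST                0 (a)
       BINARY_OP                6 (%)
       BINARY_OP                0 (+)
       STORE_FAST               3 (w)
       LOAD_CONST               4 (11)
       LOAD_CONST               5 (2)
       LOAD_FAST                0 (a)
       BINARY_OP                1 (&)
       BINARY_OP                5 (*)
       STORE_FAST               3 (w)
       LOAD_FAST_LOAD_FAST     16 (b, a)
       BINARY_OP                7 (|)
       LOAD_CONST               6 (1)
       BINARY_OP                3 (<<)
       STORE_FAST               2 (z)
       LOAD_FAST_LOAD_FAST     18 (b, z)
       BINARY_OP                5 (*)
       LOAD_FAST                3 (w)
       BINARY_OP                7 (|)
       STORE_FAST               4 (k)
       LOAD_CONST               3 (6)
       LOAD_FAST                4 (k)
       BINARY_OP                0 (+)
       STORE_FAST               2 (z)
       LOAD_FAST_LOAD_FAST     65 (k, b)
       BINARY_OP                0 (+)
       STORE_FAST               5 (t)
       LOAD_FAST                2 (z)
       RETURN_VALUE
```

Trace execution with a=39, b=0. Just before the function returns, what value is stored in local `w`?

22

LOAD_CONST → push 4. Stack: [4]
LOAD_FAST b → push 0. Stack: [4, 0]
BINARY_OP - → 4 - 0 = 4. Stack: [4]
STORE_FAST z → z=4. Stack: []
LOAD_FAST z → push 4. Stack: [4]
LOAD_CONST → push 3. Stack: [4, 3]
BINARY_OP + → 4 + 3 = 7. Stack: [7]
LOAD_CONST → push 6. Stack: [7, 6]
LOAD_FAST a → push 39. Stack: [7, 6, 39]
BINARY_OP % → 6 % 39 = 6. Stack: [7, 6]
BINARY_OP + → 7 + 6 = 13. Stack: [13]
STORE_FAST w → w=13. Stack: []
LOAD_CONST → push 11. Stack: [11]
LOAD_CONST → push 2. Stack: [11, 2]
LOAD_FAST a → push 39. Stack: [11, 2, 39]
BINARY_OP & → 2 & 39 = 2. Stack: [11, 2]
BINARY_OP * → 11 * 2 = 22. Stack: [22]
STORE_FAST w → w=22. Stack: []
LOAD_FAST_LOAD_FAST b,a → push 0,39. Stack: [0, 39]
BINARY_OP | → 0 | 39 = 39. Stack: [39]
LOAD_CONST → push 1. Stack: [39, 1]
BINARY_OP << → 39 << 1 = 78. Stack: [78]
STORE_FAST z → z=78. Stack: []
LOAD_FAST_LOAD_FAST b,z → push 0,78. Stack: [0, 78]
BINARY_OP * → 0 * 78 = 0. Stack: [0]
LOAD_FAST w → push 22. Stack: [0, 22]
BINARY_OP | → 0 | 22 = 22. Stack: [22]
STORE_FAST k → k=22. Stack: []
LOAD_CONST → push 6. Stack: [6]
LOAD_FAST k → push 22. Stack: [6, 22]
BINARY_OP + → 6 + 22 = 28. Stack: [28]
STORE_FAST z → z=28. Stack: []
LOAD_FAST_LOAD_FAST k,b → push 22,0. Stack: [22, 0]
BINARY_OP + → 22 + 0 = 22. Stack: [22]
STORE_FAST t → t=22. Stack: []
LOAD_FAST z → push 28. Stack: [28]
RETURN_VALUE → return 28.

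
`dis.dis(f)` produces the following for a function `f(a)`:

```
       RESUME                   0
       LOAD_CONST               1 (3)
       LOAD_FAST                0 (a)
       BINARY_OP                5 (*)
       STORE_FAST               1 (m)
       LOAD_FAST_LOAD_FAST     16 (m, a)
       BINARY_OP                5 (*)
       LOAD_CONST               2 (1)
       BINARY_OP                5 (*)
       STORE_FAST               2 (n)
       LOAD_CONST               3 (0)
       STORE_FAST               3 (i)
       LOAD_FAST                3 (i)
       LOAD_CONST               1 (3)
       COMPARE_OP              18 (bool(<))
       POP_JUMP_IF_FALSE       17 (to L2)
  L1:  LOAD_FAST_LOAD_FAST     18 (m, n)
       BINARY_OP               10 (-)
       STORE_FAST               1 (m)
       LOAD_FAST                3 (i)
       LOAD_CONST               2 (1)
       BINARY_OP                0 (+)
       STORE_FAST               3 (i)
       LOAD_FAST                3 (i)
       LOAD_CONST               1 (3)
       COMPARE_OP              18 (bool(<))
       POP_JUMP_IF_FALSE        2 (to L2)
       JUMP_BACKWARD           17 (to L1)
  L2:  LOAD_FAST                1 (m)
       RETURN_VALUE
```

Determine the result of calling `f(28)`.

LOAD_CONST → push 3. Stack: [3]
LOAD_FAST a → push 28. Stack: [3, 28]
BINARY_OP * → 3 * 28 = 84. Stack: [84]
STORE_FAST m → m=84. Stack: []
LOAD_FAST_LOAD_FAST m,a → push 84,28. Stack: [84, 28]
BINARY_OP * → 84 * 28 = 2352. Stack: [2352]
LOAD_CONST → push 1. Stack: [2352, 1]
BINARY_OP * → 2352 * 1 = 2352. Stack: [2352]
STORE_FAST n → n=2352. Stack: []
LOAD_CONST → push 0. Stack: [0]
STORE_FAST i → i=0. Stack: []
LOAD_FAST i → push 0. Stack: [0]
LOAD_CONST → push 3. Stack: [0, 3]
COMPARE_OP bool(<) → 0 vs 3 = True. Stack: [True]
POP_JUMP_IF_FALSE → pop True; no jump. Stack: []
LOAD_FAST_LOAD_FAST m,n → push 84,2352. Stack: [84, 2352]
BINARY_OP - → 84 - 2352 = -2268. Stack: [-2268]
STORE_FAST m → m=-2268. Stack: []
LOAD_FAST i → push 0. Stack: [0]
LOAD_CONST → push 1. Stack: [0, 1]
BINARY_OP + → 0 + 1 = 1. Stack: [1]
STORE_FAST i → i=1. Stack: []
LOAD_FAST i → push 1. Stack: [1]
LOAD_CONST → push 3. Stack: [1, 3]
COMPARE_OP bool(<) → 1 vs 3 = True. Stack: [True]
POP_JUMP_IF_FALSE → pop True; no jump. Stack: []
LOAD_FAST_LOAD_FAST m,n → push -2268,2352. Stack: [-2268, 2352]
BINARY_OP - → -2268 - 2352 = -4620. Stack: [-4620]
STORE_FAST m → m=-4620. Stack: []
LOAD_FAST i → push 1. Stack: [1]
LOAD_CONST → push 1. Stack: [1, 1]
BINARY_OP + → 1 + 1 = 2. Stack: [2]
STORE_FAST i → i=2. Stack: []
LOAD_FAST i → push 2. Stack: [2]
LOAD_CONST → push 3. Stack: [2, 3]
COMPARE_OP bool(<) → 2 vs 3 = True. Stack: [True]
POP_JUMP_IF_FALSE → pop True; no jump. Stack: []
LOAD_FAST_LOAD_FAST m,n → push -4620,2352. Stack: [-4620, 2352]
BINARY_OP - → -4620 - 2352 = -6972. Stack: [-6972]
STORE_FAST m → m=-6972. Stack: []
LOAD_FAST i → push 2. Stack: [2]
LOAD_CONST → push 1. Stack: [2, 1]
BINARY_OP + → 2 + 1 = 3. Stack: [3]
STORE_FAST i → i=3. Stack: []
LOAD_FAST i → push 3. Stack: [3]
LOAD_CONST → push 3. Stack: [3, 3]
COMPARE_OP bool(<) → 3 vs 3 = False. Stack: [False]
POP_JUMP_IF_FALSE → pop False; jump. Stack: []
LOAD_FAST m → push -6972. Stack: [-6972]
RETURN_VALUE → return -6972.

-6972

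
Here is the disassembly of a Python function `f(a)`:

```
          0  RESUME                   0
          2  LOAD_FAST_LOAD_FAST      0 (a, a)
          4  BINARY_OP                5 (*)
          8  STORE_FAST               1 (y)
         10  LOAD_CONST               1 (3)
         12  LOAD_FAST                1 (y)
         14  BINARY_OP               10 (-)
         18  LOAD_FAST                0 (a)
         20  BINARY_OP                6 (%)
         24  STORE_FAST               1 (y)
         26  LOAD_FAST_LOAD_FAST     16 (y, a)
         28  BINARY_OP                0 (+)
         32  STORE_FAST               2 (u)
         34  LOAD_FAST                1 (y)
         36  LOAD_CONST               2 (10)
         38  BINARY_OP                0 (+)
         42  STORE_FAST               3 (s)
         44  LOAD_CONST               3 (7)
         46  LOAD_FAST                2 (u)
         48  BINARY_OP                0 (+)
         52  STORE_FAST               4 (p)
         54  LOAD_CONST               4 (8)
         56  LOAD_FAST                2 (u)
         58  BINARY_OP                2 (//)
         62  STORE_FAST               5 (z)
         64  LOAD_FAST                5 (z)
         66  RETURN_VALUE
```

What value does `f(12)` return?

LOAD_FAST_LOAD_FAST a,a → push 12,12. Stack: [12, 12]
BINARY_OP * → 12 * 12 = 144. Stack: [144]
STORE_FAST y → y=144. Stack: []
LOAD_CONST → push 3. Stack: [3]
LOAD_FAST y → push 144. Stack: [3, 144]
BINARY_OP - → 3 - 144 = -141. Stack: [-141]
LOAD_FAST a → push 12. Stack: [-141, 12]
BINARY_OP % → -141 % 12 = 3. Stack: [3]
STORE_FAST y → y=3. Stack: []
LOAD_FAST_LOAD_FAST y,a → push 3,12. Stack: [3, 12]
BINARY_OP + → 3 + 12 = 15. Stack: [15]
STORE_FAST u → u=15. Stack: []
LOAD_FAST y → push 3. Stack: [3]
LOAD_CONST → push 10. Stack: [3, 10]
BINARY_OP + → 3 + 10 = 13. Stack: [13]
STORE_FAST s → s=13. Stack: []
LOAD_CONST → push 7. Stack: [7]
LOAD_FAST u → push 15. Stack: [7, 15]
BINARY_OP + → 7 + 15 = 22. Stack: [22]
STORE_FAST p → p=22. Stack: []
LOAD_CONST → push 8. Stack: [8]
LOAD_FAST u → push 15. Stack: [8, 15]
BINARY_OP // → 8 // 15 = 0. Stack: [0]
STORE_FAST z → z=0. Stack: []
LOAD_FAST z → push 0. Stack: [0]
RETURN_VALUE → return 0.

0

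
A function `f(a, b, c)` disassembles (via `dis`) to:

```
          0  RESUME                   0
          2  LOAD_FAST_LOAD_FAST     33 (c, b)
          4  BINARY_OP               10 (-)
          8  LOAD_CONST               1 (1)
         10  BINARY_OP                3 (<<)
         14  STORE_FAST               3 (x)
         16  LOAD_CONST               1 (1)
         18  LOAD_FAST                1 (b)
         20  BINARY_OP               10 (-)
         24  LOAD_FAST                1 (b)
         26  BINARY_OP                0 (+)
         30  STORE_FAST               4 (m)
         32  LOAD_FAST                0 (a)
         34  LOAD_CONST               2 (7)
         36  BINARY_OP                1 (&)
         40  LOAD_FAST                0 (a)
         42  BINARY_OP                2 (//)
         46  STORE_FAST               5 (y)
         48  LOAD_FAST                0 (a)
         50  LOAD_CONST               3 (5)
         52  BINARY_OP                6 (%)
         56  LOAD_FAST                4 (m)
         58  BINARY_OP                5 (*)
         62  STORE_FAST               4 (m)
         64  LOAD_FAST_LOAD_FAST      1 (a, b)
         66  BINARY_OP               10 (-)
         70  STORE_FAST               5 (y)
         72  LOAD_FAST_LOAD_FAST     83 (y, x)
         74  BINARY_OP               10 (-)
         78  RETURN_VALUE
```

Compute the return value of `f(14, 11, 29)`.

LOAD_FAST_LOAD_FAST c,b → push 29,11. Stack: [29, 11]
BINARY_OP - → 29 - 11 = 18. Stack: [18]
LOAD_CONST → push 1. Stack: [18, 1]
BINARY_OP << → 18 << 1 = 36. Stack: [36]
STORE_FAST x → x=36. Stack: []
LOAD_CONST → push 1. Stack: [1]
LOAD_FAST b → push 11. Stack: [1, 11]
BINARY_OP - → 1 - 11 = -10. Stack: [-10]
LOAD_FAST b → push 11. Stack: [-10, 11]
BINARY_OP + → -10 + 11 = 1. Stack: [1]
STORE_FAST m → m=1. Stack: []
LOAD_FAST a → push 14. Stack: [14]
LOAD_CONST → push 7. Stack: [14, 7]
BINARY_OP & → 14 & 7 = 6. Stack: [6]
LOAD_FAST a → push 14. Stack: [6, 14]
BINARY_OP // → 6 // 14 = 0. Stack: [0]
STORE_FAST y → y=0. Stack: []
LOAD_FAST a → push 14. Stack: [14]
LOAD_CONST → push 5. Stack: [14, 5]
BINARY_OP % → 14 % 5 = 4. Stack: [4]
LOAD_FAST m → push 1. Stack: [4, 1]
BINARY_OP * → 4 * 1 = 4. Stack: [4]
STORE_FAST m → m=4. Stack: []
LOAD_FAST_LOAD_FAST a,b → push 14,11. Stack: [14, 11]
BINARY_OP - → 14 - 11 = 3. Stack: [3]
STORE_FAST y → y=3. Stack: []
LOAD_FAST_LOAD_FAST y,x → push 3,36. Stack: [3, 36]
BINARY_OP - → 3 - 36 = -33. Stack: [-33]
RETURN_VALUE → return -33.

-33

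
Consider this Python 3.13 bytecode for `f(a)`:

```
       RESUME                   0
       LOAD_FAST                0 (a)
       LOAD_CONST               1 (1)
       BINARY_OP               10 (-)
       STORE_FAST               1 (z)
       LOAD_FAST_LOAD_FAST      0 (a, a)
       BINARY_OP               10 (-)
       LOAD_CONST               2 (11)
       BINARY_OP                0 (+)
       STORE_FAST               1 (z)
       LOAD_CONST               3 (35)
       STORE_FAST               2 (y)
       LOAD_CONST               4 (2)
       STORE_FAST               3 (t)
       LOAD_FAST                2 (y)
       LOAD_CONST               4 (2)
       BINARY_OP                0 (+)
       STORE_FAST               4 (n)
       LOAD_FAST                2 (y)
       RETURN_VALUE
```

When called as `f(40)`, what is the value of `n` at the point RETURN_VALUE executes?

LOAD_FAST a → push 40. Stack: [40]
LOAD_CONST → push 1. Stack: [40, 1]
BINARY_OP - → 40 - 1 = 39. Stack: [39]
STORE_FAST z → z=39. Stack: []
LOAD_FAST_LOAD_FAST a,a → push 40,40. Stack: [40, 40]
BINARY_OP - → 40 - 40 = 0. Stack: [0]
LOAD_CONST → push 11. Stack: [0, 11]
BINARY_OP + → 0 + 11 = 11. Stack: [11]
STORE_FAST z → z=11. Stack: []
LOAD_CONST → push 35. Stack: [35]
STORE_FAST y → y=35. Stack: []
LOAD_CONST → push 2. Stack: [2]
STORE_FAST t → t=2. Stack: []
LOAD_FAST y → push 35. Stack: [35]
LOAD_CONST → push 2. Stack: [35, 2]
BINARY_OP + → 35 + 2 = 37. Stack: [37]
STORE_FAST n → n=37. Stack: []
LOAD_FAST y → push 35. Stack: [35]
RETURN_VALUE → return 35.

37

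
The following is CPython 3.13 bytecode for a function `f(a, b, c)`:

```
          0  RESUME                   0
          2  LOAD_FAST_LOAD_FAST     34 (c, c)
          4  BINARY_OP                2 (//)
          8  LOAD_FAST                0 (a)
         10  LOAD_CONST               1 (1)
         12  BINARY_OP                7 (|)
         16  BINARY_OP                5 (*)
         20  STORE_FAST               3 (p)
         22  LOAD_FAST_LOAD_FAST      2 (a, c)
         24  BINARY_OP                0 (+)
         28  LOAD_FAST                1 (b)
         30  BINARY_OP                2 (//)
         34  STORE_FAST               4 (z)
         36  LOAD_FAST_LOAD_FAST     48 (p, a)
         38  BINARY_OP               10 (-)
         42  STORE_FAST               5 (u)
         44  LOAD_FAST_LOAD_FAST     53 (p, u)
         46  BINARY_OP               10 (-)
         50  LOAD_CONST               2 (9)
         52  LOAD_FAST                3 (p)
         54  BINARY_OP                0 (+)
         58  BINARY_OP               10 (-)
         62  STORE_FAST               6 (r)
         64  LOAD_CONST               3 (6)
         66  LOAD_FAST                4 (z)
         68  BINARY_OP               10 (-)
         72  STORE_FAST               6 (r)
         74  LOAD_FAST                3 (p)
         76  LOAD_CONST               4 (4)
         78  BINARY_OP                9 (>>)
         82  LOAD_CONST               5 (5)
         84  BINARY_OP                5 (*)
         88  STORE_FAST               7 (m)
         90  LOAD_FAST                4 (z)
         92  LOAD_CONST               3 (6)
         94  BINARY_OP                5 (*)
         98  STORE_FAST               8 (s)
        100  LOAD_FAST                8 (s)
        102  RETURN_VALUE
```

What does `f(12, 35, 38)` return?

6

LOAD_FAST_LOAD_FAST c,c → push 38,38. Stack: [38, 38]
BINARY_OP // → 38 // 38 = 1. Stack: [1]
LOAD_FAST a → push 12. Stack: [1, 12]
LOAD_CONST → push 1. Stack: [1, 12, 1]
BINARY_OP | → 12 | 1 = 13. Stack: [1, 13]
BINARY_OP * → 1 * 13 = 13. Stack: [13]
STORE_FAST p → p=13. Stack: []
LOAD_FAST_LOAD_FAST a,c → push 12,38. Stack: [12, 38]
BINARY_OP + → 12 + 38 = 50. Stack: [50]
LOAD_FAST b → push 35. Stack: [50, 35]
BINARY_OP // → 50 // 35 = 1. Stack: [1]
STORE_FAST z → z=1. Stack: []
LOAD_FAST_LOAD_FAST p,a → push 13,12. Stack: [13, 12]
BINARY_OP - → 13 - 12 = 1. Stack: [1]
STORE_FAST u → u=1. Stack: []
LOAD_FAST_LOAD_FAST p,u → push 13,1. Stack: [13, 1]
BINARY_OP - → 13 - 1 = 12. Stack: [12]
LOAD_CONST → push 9. Stack: [12, 9]
LOAD_FAST p → push 13. Stack: [12, 9, 13]
BINARY_OP + → 9 + 13 = 22. Stack: [12, 22]
BINARY_OP - → 12 - 22 = -10. Stack: [-10]
STORE_FAST r → r=-10. Stack: []
LOAD_CONST → push 6. Stack: [6]
LOAD_FAST z → push 1. Stack: [6, 1]
BINARY_OP - → 6 - 1 = 5. Stack: [5]
STORE_FAST r → r=5. Stack: []
LOAD_FAST p → push 13. Stack: [13]
LOAD_CONST → push 4. Stack: [13, 4]
BINARY_OP >> → 13 >> 4 = 0. Stack: [0]
LOAD_CONST → push 5. Stack: [0, 5]
BINARY_OP * → 0 * 5 = 0. Stack: [0]
STORE_FAST m → m=0. Stack: []
LOAD_FAST z → push 1. Stack: [1]
LOAD_CONST → push 6. Stack: [1, 6]
BINARY_OP * → 1 * 6 = 6. Stack: [6]
STORE_FAST s → s=6. Stack: []
LOAD_FAST s → push 6. Stack: [6]
RETURN_VALUE → return 6.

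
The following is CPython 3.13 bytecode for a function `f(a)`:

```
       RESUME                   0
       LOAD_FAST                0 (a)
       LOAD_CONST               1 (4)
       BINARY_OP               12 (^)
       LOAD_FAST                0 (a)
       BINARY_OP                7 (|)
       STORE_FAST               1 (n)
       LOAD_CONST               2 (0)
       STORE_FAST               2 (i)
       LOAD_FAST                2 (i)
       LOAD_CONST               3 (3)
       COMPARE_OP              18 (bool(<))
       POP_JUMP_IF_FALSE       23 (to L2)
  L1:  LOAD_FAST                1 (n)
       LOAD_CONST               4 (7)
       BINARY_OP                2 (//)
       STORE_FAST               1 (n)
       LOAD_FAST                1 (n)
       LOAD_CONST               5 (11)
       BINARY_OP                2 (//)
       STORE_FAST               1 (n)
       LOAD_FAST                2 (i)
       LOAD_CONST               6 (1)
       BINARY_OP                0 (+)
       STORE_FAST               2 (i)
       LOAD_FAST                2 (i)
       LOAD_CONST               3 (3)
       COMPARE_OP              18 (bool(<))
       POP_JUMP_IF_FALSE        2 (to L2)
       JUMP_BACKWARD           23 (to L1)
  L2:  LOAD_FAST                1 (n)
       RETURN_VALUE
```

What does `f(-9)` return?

LOAD_FAST a → push -9. Stack: [-9]
LOAD_CONST → push 4. Stack: [-9, 4]
BINARY_OP ^ → -9 ^ 4 = -13. Stack: [-13]
LOAD_FAST a → push -9. Stack: [-13, -9]
BINARY_OP | → -13 | -9 = -9. Stack: [-9]
STORE_FAST n → n=-9. Stack: []
LOAD_CONST → push 0. Stack: [0]
STORE_FAST i → i=0. Stack: []
LOAD_FAST i → push 0. Stack: [0]
LOAD_CONST → push 3. Stack: [0, 3]
COMPARE_OP bool(<) → 0 vs 3 = True. Stack: [True]
POP_JUMP_IF_FALSE → pop True; no jump. Stack: []
LOAD_FAST n → push -9. Stack: [-9]
LOAD_CONST → push 7. Stack: [-9, 7]
BINARY_OP // → -9 // 7 = -2. Stack: [-2]
STORE_FAST n → n=-2. Stack: []
LOAD_FAST n → push -2. Stack: [-2]
LOAD_CONST → push 11. Stack: [-2, 11]
BINARY_OP // → -2 // 11 = -1. Stack: [-1]
STORE_FAST n → n=-1. Stack: []
LOAD_FAST i → push 0. Stack: [0]
LOAD_CONST → push 1. Stack: [0, 1]
BINARY_OP + → 0 + 1 = 1. Stack: [1]
STORE_FAST i → i=1. Stack: []
LOAD_FAST i → push 1. Stack: [1]
LOAD_CONST → push 3. Stack: [1, 3]
COMPARE_OP bool(<) → 1 vs 3 = True. Stack: [True]
POP_JUMP_IF_FALSE → pop True; no jump. Stack: []
LOAD_FAST n → push -1. Stack: [-1]
LOAD_CONST → push 7. Stack: [-1, 7]
BINARY_OP // → -1 // 7 = -1. Stack: [-1]
STORE_FAST n → n=-1. Stack: []
LOAD_FAST n → push -1. Stack: [-1]
LOAD_CONST → push 11. Stack: [-1, 11]
BINARY_OP // → -1 // 11 = -1. Stack: [-1]
STORE_FAST n → n=-1. Stack: []
LOAD_FAST i → push 1. Stack: [1]
LOAD_CONST → push 1. Stack: [1, 1]
BINARY_OP + → 1 + 1 = 2. Stack: [2]
STORE_FAST i → i=2. Stack: []
LOAD_FAST i → push 2. Stack: [2]
LOAD_CONST → push 3. Stack: [2, 3]
COMPARE_OP bool(<) → 2 vs 3 = True. Stack: [True]
POP_JUMP_IF_FALSE → pop True; no jump. Stack: []
LOAD_FAST n → push -1. Stack: [-1]
LOAD_CONST → push 7. Stack: [-1, 7]
BINARY_OP // → -1 // 7 = -1. Stack: [-1]
STORE_FAST n → n=-1. Stack: []
LOAD_FAST n → push -1. Stack: [-1]
LOAD_CONST → push 11. Stack: [-1, 11]
BINARY_OP // → -1 // 11 = -1. Stack: [-1]
STORE_FAST n → n=-1. Stack: []
LOAD_FAST i → push 2. Stack: [2]
LOAD_CONST → push 1. Stack: [2, 1]
BINARY_OP + → 2 + 1 = 3. Stack: [3]
STORE_FAST i → i=3. Stack: []
LOAD_FAST i → push 3. Stack: [3]
LOAD_CONST → push 3. Stack: [3, 3]
COMPARE_OP bool(<) → 3 vs 3 = False. Stack: [False]
POP_JUMP_IF_FALSE → pop False; jump. Stack: []
LOAD_FAST n → push -1. Stack: [-1]
RETURN_VALUE → return -1.

-1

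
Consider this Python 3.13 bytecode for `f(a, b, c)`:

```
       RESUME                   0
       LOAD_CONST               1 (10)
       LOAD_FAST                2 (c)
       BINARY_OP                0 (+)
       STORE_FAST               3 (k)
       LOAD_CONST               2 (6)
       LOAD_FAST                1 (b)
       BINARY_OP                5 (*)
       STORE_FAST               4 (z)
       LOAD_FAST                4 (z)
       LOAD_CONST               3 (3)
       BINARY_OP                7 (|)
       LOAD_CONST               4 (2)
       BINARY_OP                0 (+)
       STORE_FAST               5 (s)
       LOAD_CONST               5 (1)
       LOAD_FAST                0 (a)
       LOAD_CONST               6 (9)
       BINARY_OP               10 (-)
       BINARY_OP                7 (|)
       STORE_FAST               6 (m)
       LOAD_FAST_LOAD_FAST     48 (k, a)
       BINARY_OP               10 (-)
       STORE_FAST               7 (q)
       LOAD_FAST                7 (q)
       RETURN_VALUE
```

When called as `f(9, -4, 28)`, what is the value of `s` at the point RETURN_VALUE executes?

-19

LOAD_CONST → push 10. Stack: [10]
LOAD_FAST c → push 28. Stack: [10, 28]
BINARY_OP + → 10 + 28 = 38. Stack: [38]
STORE_FAST k → k=38. Stack: []
LOAD_CONST → push 6. Stack: [6]
LOAD_FAST b → push -4. Stack: [6, -4]
BINARY_OP * → 6 * -4 = -24. Stack: [-24]
STORE_FAST z → z=-24. Stack: []
LOAD_FAST z → push -24. Stack: [-24]
LOAD_CONST → push 3. Stack: [-24, 3]
BINARY_OP | → -24 | 3 = -21. Stack: [-21]
LOAD_CONST → push 2. Stack: [-21, 2]
BINARY_OP + → -21 + 2 = -19. Stack: [-19]
STORE_FAST s → s=-19. Stack: []
LOAD_CONST → push 1. Stack: [1]
LOAD_FAST a → push 9. Stack: [1, 9]
LOAD_CONST → push 9. Stack: [1, 9, 9]
BINARY_OP - → 9 - 9 = 0. Stack: [1, 0]
BINARY_OP | → 1 | 0 = 1. Stack: [1]
STORE_FAST m → m=1. Stack: []
LOAD_FAST_LOAD_FAST k,a → push 38,9. Stack: [38, 9]
BINARY_OP - → 38 - 9 = 29. Stack: [29]
STORE_FAST q → q=29. Stack: []
LOAD_FAST q → push 29. Stack: [29]
RETURN_VALUE → return 29.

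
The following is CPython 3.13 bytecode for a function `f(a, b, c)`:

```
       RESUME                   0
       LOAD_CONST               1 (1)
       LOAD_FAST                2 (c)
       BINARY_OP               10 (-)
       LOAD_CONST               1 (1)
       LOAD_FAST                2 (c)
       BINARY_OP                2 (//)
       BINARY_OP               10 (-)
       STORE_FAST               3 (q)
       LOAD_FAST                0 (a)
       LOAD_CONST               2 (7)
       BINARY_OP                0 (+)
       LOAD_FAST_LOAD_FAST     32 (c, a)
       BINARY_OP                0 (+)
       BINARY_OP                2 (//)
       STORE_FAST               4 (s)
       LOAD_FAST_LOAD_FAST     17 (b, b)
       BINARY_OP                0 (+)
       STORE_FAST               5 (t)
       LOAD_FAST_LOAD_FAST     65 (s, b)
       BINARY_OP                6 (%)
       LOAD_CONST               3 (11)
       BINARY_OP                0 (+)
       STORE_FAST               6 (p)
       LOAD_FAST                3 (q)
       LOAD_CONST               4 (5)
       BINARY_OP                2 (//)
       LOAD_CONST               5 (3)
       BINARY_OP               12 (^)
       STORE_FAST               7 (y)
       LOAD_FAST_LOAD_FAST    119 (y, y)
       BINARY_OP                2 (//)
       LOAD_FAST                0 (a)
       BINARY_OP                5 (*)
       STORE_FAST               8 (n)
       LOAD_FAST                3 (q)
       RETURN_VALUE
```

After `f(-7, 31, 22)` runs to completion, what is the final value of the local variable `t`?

62

LOAD_CONST → push 1. Stack: [1]
LOAD_FAST c → push 22. Stack: [1, 22]
BINARY_OP - → 1 - 22 = -21. Stack: [-21]
LOAD_CONST → push 1. Stack: [-21, 1]
LOAD_FAST c → push 22. Stack: [-21, 1, 22]
BINARY_OP // → 1 // 22 = 0. Stack: [-21, 0]
BINARY_OP - → -21 - 0 = -21. Stack: [-21]
STORE_FAST q → q=-21. Stack: []
LOAD_FAST a → push -7. Stack: [-7]
LOAD_CONST → push 7. Stack: [-7, 7]
BINARY_OP + → -7 + 7 = 0. Stack: [0]
LOAD_FAST_LOAD_FAST c,a → push 22,-7. Stack: [0, 22, -7]
BINARY_OP + → 22 + -7 = 15. Stack: [0, 15]
BINARY_OP // → 0 // 15 = 0. Stack: [0]
STORE_FAST s → s=0. Stack: []
LOAD_FAST_LOAD_FAST b,b → push 31,31. Stack: [31, 31]
BINARY_OP + → 31 + 31 = 62. Stack: [62]
STORE_FAST t → t=62. Stack: []
LOAD_FAST_LOAD_FAST s,b → push 0,31. Stack: [0, 31]
BINARY_OP % → 0 % 31 = 0. Stack: [0]
LOAD_CONST → push 11. Stack: [0, 11]
BINARY_OP + → 0 + 11 = 11. Stack: [11]
STORE_FAST p → p=11. Stack: []
LOAD_FAST q → push -21. Stack: [-21]
LOAD_CONST → push 5. Stack: [-21, 5]
BINARY_OP // → -21 // 5 = -5. Stack: [-5]
LOAD_CONST → push 3. Stack: [-5, 3]
BINARY_OP ^ → -5 ^ 3 = -8. Stack: [-8]
STORE_FAST y → y=-8. Stack: []
LOAD_FAST_LOAD_FAST y,y → push -8,-8. Stack: [-8, -8]
BINARY_OP // → -8 // -8 = 1. Stack: [1]
LOAD_FAST a → push -7. Stack: [1, -7]
BINARY_OP * → 1 * -7 = -7. Stack: [-7]
STORE_FAST n → n=-7. Stack: []
LOAD_FAST q → push -21. Stack: [-21]
RETURN_VALUE → return -21.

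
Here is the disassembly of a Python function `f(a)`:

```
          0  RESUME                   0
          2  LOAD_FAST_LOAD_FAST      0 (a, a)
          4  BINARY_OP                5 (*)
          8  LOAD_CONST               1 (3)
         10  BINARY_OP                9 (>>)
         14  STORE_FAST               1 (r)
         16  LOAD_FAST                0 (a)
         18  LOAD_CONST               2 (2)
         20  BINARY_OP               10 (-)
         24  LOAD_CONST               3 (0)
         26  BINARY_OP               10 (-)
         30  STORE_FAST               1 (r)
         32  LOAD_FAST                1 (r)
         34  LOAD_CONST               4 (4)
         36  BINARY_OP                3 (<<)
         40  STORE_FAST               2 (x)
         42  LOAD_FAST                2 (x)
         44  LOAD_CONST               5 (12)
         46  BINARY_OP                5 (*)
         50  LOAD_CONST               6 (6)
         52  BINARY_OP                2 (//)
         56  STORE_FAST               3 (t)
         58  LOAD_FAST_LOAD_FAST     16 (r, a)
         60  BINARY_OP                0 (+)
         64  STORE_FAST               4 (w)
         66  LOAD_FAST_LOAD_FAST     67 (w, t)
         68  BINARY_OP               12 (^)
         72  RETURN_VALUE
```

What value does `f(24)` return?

750

LOAD_FAST_LOAD_FAST a,a → push 24,24. Stack: [24, 24]
BINARY_OP * → 24 * 24 = 576. Stack: [576]
LOAD_CONST → push 3. Stack: [576, 3]
BINARY_OP >> → 576 >> 3 = 72. Stack: [72]
STORE_FAST r → r=72. Stack: []
LOAD_FAST a → push 24. Stack: [24]
LOAD_CONST → push 2. Stack: [24, 2]
BINARY_OP - → 24 - 2 = 22. Stack: [22]
LOAD_CONST → push 0. Stack: [22, 0]
BINARY_OP - → 22 - 0 = 22. Stack: [22]
STORE_FAST r → r=22. Stack: []
LOAD_FAST r → push 22. Stack: [22]
LOAD_CONST → push 4. Stack: [22, 4]
BINARY_OP << → 22 << 4 = 352. Stack: [352]
STORE_FAST x → x=352. Stack: []
LOAD_FAST x → push 352. Stack: [352]
LOAD_CONST → push 12. Stack: [352, 12]
BINARY_OP * → 352 * 12 = 4224. Stack: [4224]
LOAD_CONST → push 6. Stack: [4224, 6]
BINARY_OP // → 4224 // 6 = 704. Stack: [704]
STORE_FAST t → t=704. Stack: []
LOAD_FAST_LOAD_FAST r,a → push 22,24. Stack: [22, 24]
BINARY_OP + → 22 + 24 = 46. Stack: [46]
STORE_FAST w → w=46. Stack: []
LOAD_FAST_LOAD_FAST w,t → push 46,704. Stack: [46, 704]
BINARY_OP ^ → 46 ^ 704 = 750. Stack: [750]
RETURN_VALUE → return 750.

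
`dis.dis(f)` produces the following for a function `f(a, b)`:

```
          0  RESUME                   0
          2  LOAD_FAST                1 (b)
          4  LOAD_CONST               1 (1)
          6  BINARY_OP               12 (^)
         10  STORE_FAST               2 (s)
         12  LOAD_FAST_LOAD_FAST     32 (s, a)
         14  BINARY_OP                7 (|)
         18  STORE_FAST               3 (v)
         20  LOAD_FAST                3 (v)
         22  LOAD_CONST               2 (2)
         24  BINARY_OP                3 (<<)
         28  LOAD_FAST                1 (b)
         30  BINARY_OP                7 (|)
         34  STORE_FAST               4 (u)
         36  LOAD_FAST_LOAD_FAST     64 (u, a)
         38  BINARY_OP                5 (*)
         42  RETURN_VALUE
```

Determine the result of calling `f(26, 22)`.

3276

LOAD_FAST b → push 22. Stack: [22]
LOAD_CONST → push 1. Stack: [22, 1]
BINARY_OP ^ → 22 ^ 1 = 23. Stack: [23]
STORE_FAST s → s=23. Stack: []
LOAD_FAST_LOAD_FAST s,a → push 23,26. Stack: [23, 26]
BINARY_OP | → 23 | 26 = 31. Stack: [31]
STORE_FAST v → v=31. Stack: []
LOAD_FAST v → push 31. Stack: [31]
LOAD_CONST → push 2. Stack: [31, 2]
BINARY_OP << → 31 << 2 = 124. Stack: [124]
LOAD_FAST b → push 22. Stack: [124, 22]
BINARY_OP | → 124 | 22 = 126. Stack: [126]
STORE_FAST u → u=126. Stack: []
LOAD_FAST_LOAD_FAST u,a → push 126,26. Stack: [126, 26]
BINARY_OP * → 126 * 26 = 3276. Stack: [3276]
RETURN_VALUE → return 3276.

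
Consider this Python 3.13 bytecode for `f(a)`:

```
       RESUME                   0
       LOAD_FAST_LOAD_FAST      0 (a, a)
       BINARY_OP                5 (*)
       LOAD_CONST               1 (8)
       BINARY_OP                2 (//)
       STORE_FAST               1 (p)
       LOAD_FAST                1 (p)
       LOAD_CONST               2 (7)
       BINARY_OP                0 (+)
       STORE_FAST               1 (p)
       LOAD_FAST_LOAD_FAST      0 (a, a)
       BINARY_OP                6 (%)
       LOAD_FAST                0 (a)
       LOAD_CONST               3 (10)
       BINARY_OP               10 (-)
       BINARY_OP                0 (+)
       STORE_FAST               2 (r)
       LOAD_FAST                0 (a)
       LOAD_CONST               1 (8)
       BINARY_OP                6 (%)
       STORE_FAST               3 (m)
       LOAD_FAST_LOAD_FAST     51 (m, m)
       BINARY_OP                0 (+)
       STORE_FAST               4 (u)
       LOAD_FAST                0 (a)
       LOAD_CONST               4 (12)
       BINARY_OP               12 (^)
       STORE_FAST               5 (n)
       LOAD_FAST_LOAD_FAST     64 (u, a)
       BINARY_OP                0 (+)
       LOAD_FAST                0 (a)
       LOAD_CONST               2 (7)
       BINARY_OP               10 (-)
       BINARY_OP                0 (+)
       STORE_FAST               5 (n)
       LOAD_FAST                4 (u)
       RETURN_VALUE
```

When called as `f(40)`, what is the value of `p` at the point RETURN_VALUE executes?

207

LOAD_FAST_LOAD_FAST a,a → push 40,40. Stack: [40, 40]
BINARY_OP * → 40 * 40 = 1600. Stack: [1600]
LOAD_CONST → push 8. Stack: [1600, 8]
BINARY_OP // → 1600 // 8 = 200. Stack: [200]
STORE_FAST p → p=200. Stack: []
LOAD_FAST p → push 200. Stack: [200]
LOAD_CONST → push 7. Stack: [200, 7]
BINARY_OP + → 200 + 7 = 207. Stack: [207]
STORE_FAST p → p=207. Stack: []
LOAD_FAST_LOAD_FAST a,a → push 40,40. Stack: [40, 40]
BINARY_OP % → 40 % 40 = 0. Stack: [0]
LOAD_FAST a → push 40. Stack: [0, 40]
LOAD_CONST → push 10. Stack: [0, 40, 10]
BINARY_OP - → 40 - 10 = 30. Stack: [0, 30]
BINARY_OP + → 0 + 30 = 30. Stack: [30]
STORE_FAST r → r=30. Stack: []
LOAD_FAST a → push 40. Stack: [40]
LOAD_CONST → push 8. Stack: [40, 8]
BINARY_OP % → 40 % 8 = 0. Stack: [0]
STORE_FAST m → m=0. Stack: []
LOAD_FAST_LOAD_FAST m,m → push 0,0. Stack: [0, 0]
BINARY_OP + → 0 + 0 = 0. Stack: [0]
STORE_FAST u → u=0. Stack: []
LOAD_FAST a → push 40. Stack: [40]
LOAD_CONST → push 12. Stack: [40, 12]
BINARY_OP ^ → 40 ^ 12 = 36. Stack: [36]
STORE_FAST n → n=36. Stack: []
LOAD_FAST_LOAD_FAST u,a → push 0,40. Stack: [0, 40]
BINARY_OP + → 0 + 40 = 40. Stack: [40]
LOAD_FAST a → push 40. Stack: [40, 40]
LOAD_CONST → push 7. Stack: [40, 40, 7]
BINARY_OP - → 40 - 7 = 33. Stack: [40, 33]
BINARY_OP + → 40 + 33 = 73. Stack: [73]
STORE_FAST n → n=73. Stack: []
LOAD_FAST u → push 0. Stack: [0]
RETURN_VALUE → return 0.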